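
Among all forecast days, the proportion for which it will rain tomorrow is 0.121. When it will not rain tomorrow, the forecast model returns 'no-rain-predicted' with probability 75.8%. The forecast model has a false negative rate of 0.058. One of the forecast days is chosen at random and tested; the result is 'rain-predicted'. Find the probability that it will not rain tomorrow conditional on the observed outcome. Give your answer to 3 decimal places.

P(¬H | E) ≈ 0.651

Let H be the event that it will rain tomorrow. P(H) = 0.121, so P(¬H) = 0.879. With E the 'rain-predicted' result, P(E|H) = 0.942 and P(E|¬H) = 0.242.
P(E) = 0.942·0.121 + 0.242·0.879 = 0.11398 + 0.21272 = 0.32670.
By Bayes' theorem, P(H|E) = 0.11398 / 0.32670 = 0.349. Hence P(¬H|E) = 1 − 0.349 = 0.651.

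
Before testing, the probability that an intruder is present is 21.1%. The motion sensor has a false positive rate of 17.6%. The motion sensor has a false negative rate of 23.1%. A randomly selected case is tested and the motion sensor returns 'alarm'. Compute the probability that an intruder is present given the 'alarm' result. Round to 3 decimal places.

Let H be the event that an intruder is present. P(H) = 0.211, so P(¬H) = 0.789. With E the 'alarm' result, P(E|H) = 0.769 and P(E|¬H) = 0.176.
P(E) = 0.769·0.211 + 0.176·0.789 = 0.16226 + 0.13886 = 0.30112.
By Bayes' theorem, P(H|E) = 0.16226 / 0.30112 = 0.539.

P(H | E) ≈ 0.539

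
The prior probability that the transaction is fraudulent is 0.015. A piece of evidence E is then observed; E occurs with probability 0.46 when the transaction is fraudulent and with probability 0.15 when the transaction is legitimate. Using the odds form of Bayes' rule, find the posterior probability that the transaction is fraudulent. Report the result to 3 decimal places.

Posterior probability ≈ 0.045

Prior odds = 0.015/(1−0.015) = 0.015228.
Likelihood ratio for E = 0.46/0.15 = 3.0667.
Posterior odds = prior odds × LR = 0.046701.
Posterior probability = odds/(1+odds) = 0.046701/1.0467 = 0.045.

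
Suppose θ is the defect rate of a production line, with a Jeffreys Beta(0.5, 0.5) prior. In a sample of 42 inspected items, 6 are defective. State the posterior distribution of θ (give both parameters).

The binomial likelihood is conjugate to the Beta prior: with 6 successes and 36 failures, the posterior is Beta(0.5+6, 0.5+36) = Beta(6.5, 36.5).

Posterior: Beta(6.5, 36.5)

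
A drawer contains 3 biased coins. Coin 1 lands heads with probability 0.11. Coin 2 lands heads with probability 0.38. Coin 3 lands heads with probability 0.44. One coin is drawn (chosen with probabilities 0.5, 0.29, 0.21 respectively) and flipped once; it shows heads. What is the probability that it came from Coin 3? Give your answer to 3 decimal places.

Posterior probability ≈ 0.359

P(heads|C1) = 0.11; P(heads|C2) = 0.38; P(heads|C3) = 0.44.
Prior × likelihood for each source: 0.5·0.11=0.05500, 0.29·0.38=0.1102, 0.21·0.44=0.09240. Summing gives P(heads) = 0.25760.
P(Coin 3 | heads) = 0.09240 / 0.25760 = 0.359.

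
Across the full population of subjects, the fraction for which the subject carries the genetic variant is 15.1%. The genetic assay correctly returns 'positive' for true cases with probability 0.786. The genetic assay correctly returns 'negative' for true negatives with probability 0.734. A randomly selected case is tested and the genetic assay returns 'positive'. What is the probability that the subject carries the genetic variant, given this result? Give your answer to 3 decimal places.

Let H be the event that the subject carries the genetic variant. P(H) = 0.151, so P(¬H) = 0.849. With E the 'positive' result, P(E|H) = 0.786 and P(E|¬H) = 0.266.
P(E) = 0.786·0.151 + 0.266·0.849 = 0.11869 + 0.22583 = 0.34452.
By Bayes' theorem, P(H|E) = 0.11869 / 0.34452 = 0.344.

P(H | E) ≈ 0.344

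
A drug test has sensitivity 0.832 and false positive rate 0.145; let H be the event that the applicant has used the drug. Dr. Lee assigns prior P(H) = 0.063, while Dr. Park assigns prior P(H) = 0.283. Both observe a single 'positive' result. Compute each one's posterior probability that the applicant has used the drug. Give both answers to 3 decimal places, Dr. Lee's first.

Dr. Lee: 0.278; Dr. Park: 0.694

P('+'|H) = 0.832, P('+'|¬H) = 0.145.
Dr. Lee: numerator 0.832·0.063 = 0.052416; evidence = 0.052416+0.145·0.937 = 0.18828; posterior = 0.278.
Dr. Park: numerator 0.832·0.283 = 0.23546; evidence = 0.23546+0.145·0.717 = 0.33942; posterior = 0.694.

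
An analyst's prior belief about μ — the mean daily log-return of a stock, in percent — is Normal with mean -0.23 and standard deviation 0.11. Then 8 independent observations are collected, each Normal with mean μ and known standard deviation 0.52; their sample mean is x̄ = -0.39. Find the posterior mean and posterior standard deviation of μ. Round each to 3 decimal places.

Posterior mean ≈ -0.272; posterior SD ≈ 0.094

With known σ, the Normal prior is conjugate. Weight on the data is w = (n/σ²)/(n/σ² + 1/τ₀²) = 29.5858/(29.5858+82.6446) = 0.26362.
Posterior mean = w·x̄ + (1−w)·μ₀ = 0.26362·-0.39 + 0.73638·-0.23 = -0.272. Posterior variance = 1/(29.5858+82.6446) = 0.00891024, so SD = 0.094.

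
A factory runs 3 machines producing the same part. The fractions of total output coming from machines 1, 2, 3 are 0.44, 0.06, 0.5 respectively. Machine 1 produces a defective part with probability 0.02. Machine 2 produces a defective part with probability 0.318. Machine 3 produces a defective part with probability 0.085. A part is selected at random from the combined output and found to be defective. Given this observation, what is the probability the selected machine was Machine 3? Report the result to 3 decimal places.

Tabulate prior·likelihood by source: [1] prior 0.44, lik 0.02, product 0.008800; [2] prior 0.06, lik 0.318, product 0.01908; [3] prior 0.5, lik 0.085, product 0.04250.
Normalizing constant = 0.070380; the posterior for Machine 3 is its product over the sum, 0.04250/0.070380 = 0.604.

Posterior probability ≈ 0.604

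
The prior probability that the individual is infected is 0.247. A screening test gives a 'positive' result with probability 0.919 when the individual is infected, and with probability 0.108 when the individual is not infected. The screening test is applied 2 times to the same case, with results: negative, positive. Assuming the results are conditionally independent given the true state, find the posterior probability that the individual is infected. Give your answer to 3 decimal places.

Let H be the event that the individual is infected; start with P(H) = 0.247. P('positive'|H) = 0.919, P('positive'|¬H) = 0.108.
Update on result 1 ('negative'): P(H) ← 0.081·0.2470 / (0.081·0.2470 + 0.892·0.7530) = 0.020007/0.69168 = 0.0289.
Update on result 2 ('positive'): P(H) ← 0.919·0.0289 / (0.919·0.0289 + 0.108·0.9711) = 0.026582/0.13146 = 0.2022.

Posterior P(H) ≈ 0.202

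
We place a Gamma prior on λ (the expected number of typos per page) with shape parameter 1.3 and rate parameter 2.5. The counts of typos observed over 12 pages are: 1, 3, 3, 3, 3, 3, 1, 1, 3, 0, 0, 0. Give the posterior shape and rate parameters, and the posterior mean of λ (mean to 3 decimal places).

Total count ∑xᵢ = 21 over n = 12 pages.
Gamma is conjugate to the Poisson likelihood: posterior is Gamma(shape = 1.3+21 = 22.3, rate = 2.5+12 = 14.5).
E[λ | data] = 22.3/14.5 = 1.538.

Posterior: Gamma(shape=22.3, rate=14.5); mean ≈ 1.538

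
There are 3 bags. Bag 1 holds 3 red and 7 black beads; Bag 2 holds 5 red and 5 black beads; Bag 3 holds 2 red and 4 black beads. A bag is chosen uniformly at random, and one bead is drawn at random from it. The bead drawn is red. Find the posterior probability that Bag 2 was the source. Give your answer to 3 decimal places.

Tabulate prior·likelihood by source: [1] prior 0.333333, lik 0.3, product 0.1000; [2] prior 0.333333, lik 0.5, product 0.1667; [3] prior 0.333333, lik 0.3333, product 0.1111.
Normalizing constant = 0.37778; the posterior for Bag 2 is its product over the sum, 0.1667/0.37778 = 0.441.

Posterior probability ≈ 0.441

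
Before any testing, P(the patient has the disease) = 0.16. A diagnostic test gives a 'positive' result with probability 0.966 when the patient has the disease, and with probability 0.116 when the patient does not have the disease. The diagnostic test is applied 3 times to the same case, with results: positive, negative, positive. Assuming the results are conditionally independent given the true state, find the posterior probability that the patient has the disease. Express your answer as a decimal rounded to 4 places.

Posterior P(H) ≈ 0.3369

Let H be the event that the patient has the disease; start with P(H) = 0.16. P('positive'|H) = 0.966, P('positive'|¬H) = 0.116.
Update on result 1 ('positive'): P(H) ← 0.966·0.1600 / (0.966·0.1600 + 0.116·0.8400) = 0.15456/0.25200 = 0.6133.
Update on result 2 ('negative'): P(H) ← 0.034·0.6133 / (0.034·0.6133 + 0.884·0.3867) = 0.020853/0.36267 = 0.0575.
Update on result 3 ('positive'): P(H) ← 0.966·0.0575 / (0.966·0.0575 + 0.116·0.9425) = 0.055545/0.16488 = 0.3369.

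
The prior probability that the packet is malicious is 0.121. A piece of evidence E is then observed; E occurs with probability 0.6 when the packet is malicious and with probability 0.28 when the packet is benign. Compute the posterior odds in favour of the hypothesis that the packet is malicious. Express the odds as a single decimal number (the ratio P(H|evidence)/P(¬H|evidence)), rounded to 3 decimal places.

Posterior odds ≈ 0.295

Prior odds = 0.121/(1−0.121) = 0.13766.
Likelihood ratio for E = 0.6/0.28 = 2.1429.
Posterior odds = prior odds × LR = 0.29498.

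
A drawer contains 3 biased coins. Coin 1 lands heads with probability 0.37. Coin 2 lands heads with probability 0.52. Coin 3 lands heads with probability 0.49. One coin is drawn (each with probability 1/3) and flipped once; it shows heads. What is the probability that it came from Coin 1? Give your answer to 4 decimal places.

Posterior probability ≈ 0.2681

Tabulate prior·likelihood by source: [1] prior 0.333333, lik 0.37, product 0.1233; [2] prior 0.333333, lik 0.52, product 0.1733; [3] prior 0.333333, lik 0.49, product 0.1633.
Normalizing constant = 0.46000; the posterior for Coin 1 is its product over the sum, 0.1233/0.46000 = 0.2681.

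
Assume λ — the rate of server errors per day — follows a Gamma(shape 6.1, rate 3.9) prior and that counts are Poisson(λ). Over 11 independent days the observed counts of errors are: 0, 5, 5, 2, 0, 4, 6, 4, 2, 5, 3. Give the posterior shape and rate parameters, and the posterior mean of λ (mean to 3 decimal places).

Posterior: Gamma(shape=42.1, rate=14.9); mean ≈ 2.826

The Poisson likelihood adds the total count to the shape and the number of exposure periods to the rate. Here ∑xᵢ = 36 and n = 11, so shape 6.1→42.1 and rate 3.9→14.9.
Posterior mean = shape/rate = 42.1/14.9 = 2.826.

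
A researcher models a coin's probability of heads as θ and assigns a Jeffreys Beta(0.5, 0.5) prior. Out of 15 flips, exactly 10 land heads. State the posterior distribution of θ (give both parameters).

Observing 10 successes and 5 failures updates Beta(0.5, 0.5) by adding the success and failure counts to the two shape parameters: α = 0.5+10 = 10.5, β = 0.5+5 = 5.5.

Posterior: Beta(10.5, 5.5)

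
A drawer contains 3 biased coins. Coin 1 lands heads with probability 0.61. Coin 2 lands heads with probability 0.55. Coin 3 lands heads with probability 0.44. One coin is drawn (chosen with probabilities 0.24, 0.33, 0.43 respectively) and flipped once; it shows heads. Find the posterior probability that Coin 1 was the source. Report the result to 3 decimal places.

Posterior probability ≈ 0.283

Tabulate prior·likelihood by source: [1] prior 0.24, lik 0.61, product 0.1464; [2] prior 0.33, lik 0.55, product 0.1815; [3] prior 0.43, lik 0.44, product 0.1892.
Normalizing constant = 0.51710; the posterior for Coin 1 is its product over the sum, 0.1464/0.51710 = 0.283.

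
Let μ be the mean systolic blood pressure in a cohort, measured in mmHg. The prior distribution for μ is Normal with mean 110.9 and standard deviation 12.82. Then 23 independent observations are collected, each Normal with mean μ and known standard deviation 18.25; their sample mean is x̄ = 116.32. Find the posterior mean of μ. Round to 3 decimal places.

With known σ, the Normal prior is conjugate. Weight on the data is w = (n/σ²)/(n/σ² + 1/τ₀²) = 0.0690561/(0.0690561+0.00608449) = 0.91903.
Posterior mean = w·x̄ + (1−w)·μ₀ = 0.91903·116.32 + 0.080975·110.9 = 115.881.

Posterior mean ≈ 115.881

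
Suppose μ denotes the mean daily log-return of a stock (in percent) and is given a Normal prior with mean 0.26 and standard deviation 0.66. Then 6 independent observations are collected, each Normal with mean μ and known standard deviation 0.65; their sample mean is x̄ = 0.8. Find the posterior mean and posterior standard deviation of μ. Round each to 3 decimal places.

Posterior mean ≈ 0.725; posterior SD ≈ 0.246

With known σ, the Normal prior is conjugate. Weight on the data is w = (n/σ²)/(n/σ² + 1/τ₀²) = 14.2012/(14.2012+2.29568) = 0.86084.
Posterior mean = w·x̄ + (1−w)·μ₀ = 0.86084·0.8 + 0.13916·0.26 = 0.725. Posterior variance = 1/(14.2012+2.29568) = 0.0606176, so SD = 0.246.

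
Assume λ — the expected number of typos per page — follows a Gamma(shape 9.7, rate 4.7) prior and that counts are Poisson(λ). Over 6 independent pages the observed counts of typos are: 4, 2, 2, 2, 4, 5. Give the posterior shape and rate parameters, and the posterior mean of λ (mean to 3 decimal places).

Total count ∑xᵢ = 19 over n = 6 pages.
Gamma is conjugate to the Poisson likelihood: posterior is Gamma(shape = 9.7+19 = 28.7, rate = 4.7+6 = 10.7).
Posterior mean = shape/rate = 28.7/10.7 = 2.682.

Posterior: Gamma(shape=28.7, rate=10.7); mean ≈ 2.682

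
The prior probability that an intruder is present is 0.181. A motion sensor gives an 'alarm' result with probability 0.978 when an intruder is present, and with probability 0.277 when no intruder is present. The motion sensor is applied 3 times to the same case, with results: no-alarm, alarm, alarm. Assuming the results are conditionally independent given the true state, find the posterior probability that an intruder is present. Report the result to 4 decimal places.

Let H be the event that an intruder is present; start with P(H) = 0.181. P('alarm'|H) = 0.978, P('alarm'|¬H) = 0.277.
Update on result 1 ('no-alarm'): P(H) ← 0.022·0.1810 / (0.022·0.1810 + 0.723·0.8190) = 0.0039820/0.59612 = 0.0067.
Update on result 2 ('alarm'): P(H) ← 0.978·0.0067 / (0.978·0.0067 + 0.277·0.9933) = 0.0065329/0.28168 = 0.0232.
Update on result 3 ('alarm'): P(H) ← 0.978·0.0232 / (0.978·0.0232 + 0.277·0.9768) = 0.022682/0.29326 = 0.0773.

Posterior P(H) ≈ 0.0773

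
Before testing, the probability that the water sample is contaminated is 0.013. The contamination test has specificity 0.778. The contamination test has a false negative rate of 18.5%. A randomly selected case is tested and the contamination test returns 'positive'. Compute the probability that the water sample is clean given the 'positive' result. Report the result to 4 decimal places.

P(¬H | E) ≈ 0.9539

Write H for 'the water sample is contaminated'. Prior odds H:¬H = 0.013/0.987 = 0.013171. For the 'positive' outcome, the likelihood ratio is 0.815/0.222 = 3.6712.
Posterior odds = 0.013171 × 3.6712 = 0.048354, so P(H|E) = 0.048354/(1+0.048354) = 0.0461. Then P(¬H|E) = 1 − 0.0461 = 0.9539.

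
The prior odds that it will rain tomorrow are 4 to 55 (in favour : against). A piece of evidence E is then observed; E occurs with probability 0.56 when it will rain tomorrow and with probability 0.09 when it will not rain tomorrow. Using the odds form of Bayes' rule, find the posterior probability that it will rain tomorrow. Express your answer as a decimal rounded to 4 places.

Posterior probability ≈ 0.3115

Prior odds = 4/55 = 0.072727. In log-odds, ln(0.072727) = -2.6210.
Add log likelihood ratio: ln(6.2222) = 1.8281.
Posterior log-odds = -0.79291, so posterior odds = exp(-0.79291) = 0.45253. Converting, P(H|E) = 0.45253/1.4525 = 0.3115.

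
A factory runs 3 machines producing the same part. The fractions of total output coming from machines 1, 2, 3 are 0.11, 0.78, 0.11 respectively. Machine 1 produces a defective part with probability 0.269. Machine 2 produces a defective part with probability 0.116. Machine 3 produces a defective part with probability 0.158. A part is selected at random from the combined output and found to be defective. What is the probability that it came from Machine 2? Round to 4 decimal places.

P(defective|M1) = 0.269; P(defective|M2) = 0.116; P(defective|M3) = 0.158.
Prior × likelihood for each source: 0.11·0.269=0.02959, 0.78·0.116=0.09048, 0.11·0.158=0.01738. Summing gives P(defective) = 0.13745.
P(Machine 2 | defective) = 0.09048 / 0.13745 = 0.6583.

Posterior probability ≈ 0.6583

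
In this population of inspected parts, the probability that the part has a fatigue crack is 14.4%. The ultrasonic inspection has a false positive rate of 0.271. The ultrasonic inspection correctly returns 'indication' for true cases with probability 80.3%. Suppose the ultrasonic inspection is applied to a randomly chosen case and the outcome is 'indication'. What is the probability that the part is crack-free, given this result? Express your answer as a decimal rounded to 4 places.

Write H for 'the part has a fatigue crack'. Prior odds H:¬H = 0.144/0.856 = 0.16822. For the 'indication' outcome, the likelihood ratio is 0.803/0.271 = 2.9631.
Posterior odds = 0.16822 × 2.9631 = 0.49847, so P(H|E) = 0.49847/(1+0.49847) = 0.3327. Then P(¬H|E) = 1 − 0.3327 = 0.6673.

P(¬H | E) ≈ 0.6673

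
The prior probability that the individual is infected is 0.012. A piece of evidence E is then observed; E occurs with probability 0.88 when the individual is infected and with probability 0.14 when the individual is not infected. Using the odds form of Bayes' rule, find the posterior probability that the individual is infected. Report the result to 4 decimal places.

Posterior probability ≈ 0.0709

Prior odds = 0.012/(1−0.012) = 0.012146. In log-odds, ln(0.012146) = -4.4108.
Add log likelihood ratio: ln(6.2857) = 1.8383.
Posterior log-odds = -2.5725, so posterior odds = exp(-2.5725) = 0.076345. Converting, P(H|E) = 0.076345/1.0763 = 0.0709.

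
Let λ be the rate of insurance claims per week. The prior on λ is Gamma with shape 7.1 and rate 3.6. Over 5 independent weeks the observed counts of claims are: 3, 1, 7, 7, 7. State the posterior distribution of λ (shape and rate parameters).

The Poisson likelihood adds the total count to the shape and the number of exposure periods to the rate. Here ∑xᵢ = 25 and n = 5, so shape 7.1→32.1 and rate 3.6→8.6.

Posterior: Gamma(shape=32.1, rate=8.6)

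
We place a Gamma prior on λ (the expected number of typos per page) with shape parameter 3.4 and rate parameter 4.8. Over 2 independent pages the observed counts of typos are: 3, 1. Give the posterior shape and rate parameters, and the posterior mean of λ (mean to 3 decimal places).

The Poisson likelihood adds the total count to the shape and the number of exposure periods to the rate. Here ∑xᵢ = 4 and n = 2, so shape 3.4→7.4 and rate 4.8→6.8.
Posterior mean = shape/rate = 7.4/6.8 = 1.088.

Posterior: Gamma(shape=7.4, rate=6.8); mean ≈ 1.088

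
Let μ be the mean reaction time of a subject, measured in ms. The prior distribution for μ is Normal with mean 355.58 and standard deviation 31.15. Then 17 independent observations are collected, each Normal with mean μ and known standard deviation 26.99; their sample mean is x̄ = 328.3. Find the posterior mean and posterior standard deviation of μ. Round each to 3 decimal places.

Posterior mean ≈ 329.454; posterior SD ≈ 6.406

With known σ, the Normal prior is conjugate. Weight on the data is w = (n/σ²)/(n/σ² + 1/τ₀²) = 0.0233369/(0.0233369+0.00103059) = 0.95771.
Posterior mean = w·x̄ + (1−w)·μ₀ = 0.95771·328.3 + 0.042293·355.58 = 329.454. Posterior variance = 1/(0.0233369+0.00103059) = 41.0383, so SD = 6.406.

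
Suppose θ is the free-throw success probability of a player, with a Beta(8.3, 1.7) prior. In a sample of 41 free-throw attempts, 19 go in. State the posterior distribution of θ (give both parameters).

The binomial likelihood is conjugate to the Beta prior: with 19 successes and 22 failures, the posterior is Beta(8.3+19, 1.7+22) = Beta(27.3, 23.7).

Posterior: Beta(27.3, 23.7)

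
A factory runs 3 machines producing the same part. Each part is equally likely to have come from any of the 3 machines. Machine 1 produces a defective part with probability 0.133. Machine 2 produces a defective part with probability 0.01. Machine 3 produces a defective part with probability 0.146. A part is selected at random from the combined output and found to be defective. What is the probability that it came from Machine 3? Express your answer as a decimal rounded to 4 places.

Posterior probability ≈ 0.5052

Tabulate prior·likelihood by source: [1] prior 0.333333, lik 0.133, product 0.04433; [2] prior 0.333333, lik 0.01, product 0.003333; [3] prior 0.333333, lik 0.146, product 0.04867.
Normalizing constant = 0.096333; the posterior for Machine 3 is its product over the sum, 0.04867/0.096333 = 0.5052.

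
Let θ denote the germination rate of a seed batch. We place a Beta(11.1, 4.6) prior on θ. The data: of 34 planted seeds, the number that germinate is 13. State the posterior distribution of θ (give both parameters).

Posterior: Beta(24.1, 25.6)

Observing 13 successes and 21 failures updates Beta(11.1, 4.6) by adding the success and failure counts to the two shape parameters: α = 11.1+13 = 24.1, β = 4.6+21 = 25.6.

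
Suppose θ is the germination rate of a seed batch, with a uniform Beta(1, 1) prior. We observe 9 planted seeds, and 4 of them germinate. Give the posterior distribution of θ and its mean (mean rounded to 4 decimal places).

Posterior: Beta(5, 6); mean ≈ 0.4545

Observing 4 successes and 5 failures updates Beta(1, 1) by adding the success and failure counts to the two shape parameters: α = 1+4 = 5, β = 1+5 = 6.
E[θ | data] = 5/(5+6) = 0.4545.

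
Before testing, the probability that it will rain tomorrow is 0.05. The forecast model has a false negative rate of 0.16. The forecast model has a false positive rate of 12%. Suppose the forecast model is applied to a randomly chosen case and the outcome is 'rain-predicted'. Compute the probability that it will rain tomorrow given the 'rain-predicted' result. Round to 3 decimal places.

P(H | E) ≈ 0.269

Write H for 'it will rain tomorrow'. Prior odds H:¬H = 0.05/0.95 = 0.052632. For the 'rain-predicted' outcome, the likelihood ratio is 0.84/0.12 = 7.0000.
Posterior odds = 0.052632 × 7.0000 = 0.36842, so P(H|E) = 0.36842/(1+0.36842) = 0.269.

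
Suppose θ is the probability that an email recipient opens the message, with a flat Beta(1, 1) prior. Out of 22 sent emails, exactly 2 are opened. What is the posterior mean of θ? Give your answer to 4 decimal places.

The binomial likelihood is conjugate to the Beta prior: with 2 successes and 20 failures, the posterior is Beta(1+2, 1+20) = Beta(3, 21).
E[θ | data] = 3/(3+21) = 0.1250.

Posterior mean ≈ 0.1250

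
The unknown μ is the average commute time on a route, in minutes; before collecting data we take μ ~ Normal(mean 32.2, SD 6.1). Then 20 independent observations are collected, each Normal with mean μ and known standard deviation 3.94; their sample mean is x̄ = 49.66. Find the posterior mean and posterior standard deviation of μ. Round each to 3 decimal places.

With known σ, the Normal prior is conjugate. Weight on the data is w = (n/σ²)/(n/σ² + 1/τ₀²) = 1.28836/(1.28836+0.0268745) = 0.97957.
Posterior mean = w·x̄ + (1−w)·μ₀ = 0.97957·49.66 + 0.020433·32.2 = 49.303. Posterior variance = 1/(1.28836+0.0268745) = 0.760320, so SD = 0.872.

Posterior mean ≈ 49.303; posterior SD ≈ 0.872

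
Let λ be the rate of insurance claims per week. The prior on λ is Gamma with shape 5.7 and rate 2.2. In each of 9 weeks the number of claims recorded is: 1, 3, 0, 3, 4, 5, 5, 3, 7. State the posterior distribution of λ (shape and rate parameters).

Total count ∑xᵢ = 31 over n = 9 weeks.
Gamma is conjugate to the Poisson likelihood: posterior is Gamma(shape = 5.7+31 = 36.7, rate = 2.2+9 = 11.2).

Posterior: Gamma(shape=36.7, rate=11.2)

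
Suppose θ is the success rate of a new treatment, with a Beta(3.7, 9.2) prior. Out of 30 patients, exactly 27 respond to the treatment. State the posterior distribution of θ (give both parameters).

Posterior: Beta(30.7, 12.2)

The binomial likelihood is conjugate to the Beta prior: with 27 successes and 3 failures, the posterior is Beta(3.7+27, 9.2+3) = Beta(30.7, 12.2).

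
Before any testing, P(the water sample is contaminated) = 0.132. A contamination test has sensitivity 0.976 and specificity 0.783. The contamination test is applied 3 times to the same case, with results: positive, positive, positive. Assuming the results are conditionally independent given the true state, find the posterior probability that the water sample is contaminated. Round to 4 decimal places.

Let H be the event that the water sample is contaminated; start with P(H) = 0.132. P('positive'|H) = 0.976, P('positive'|¬H) = 0.217.
Update on result 1 ('positive'): P(H) ← 0.976·0.1320 / (0.976·0.1320 + 0.217·0.8680) = 0.12883/0.31719 = 0.4062.
Update on result 2 ('positive'): P(H) ← 0.976·0.4062 / (0.976·0.4062 + 0.217·0.5938) = 0.39642/0.52528 = 0.7547.
Update on result 3 ('positive'): P(H) ← 0.976·0.7547 / (0.976·0.7547 + 0.217·0.2453) = 0.73657/0.78980 = 0.9326.

Posterior P(H) ≈ 0.9326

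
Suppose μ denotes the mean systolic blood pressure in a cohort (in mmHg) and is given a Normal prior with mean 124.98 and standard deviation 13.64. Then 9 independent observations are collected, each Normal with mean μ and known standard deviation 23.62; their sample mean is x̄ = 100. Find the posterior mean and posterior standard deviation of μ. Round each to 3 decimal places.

Posterior mean ≈ 106.243; posterior SD ≈ 6.819

With known σ, the Normal prior is conjugate. Weight on the data is w = (n/σ²)/(n/σ² + 1/τ₀²) = 0.0161318/(0.0161318+0.00537491) = 0.75008.
Posterior mean = w·x̄ + (1−w)·μ₀ = 0.75008·100 + 0.24992·124.98 = 106.243. Posterior variance = 1/(0.0161318+0.00537491) = 46.4971, so SD = 6.819.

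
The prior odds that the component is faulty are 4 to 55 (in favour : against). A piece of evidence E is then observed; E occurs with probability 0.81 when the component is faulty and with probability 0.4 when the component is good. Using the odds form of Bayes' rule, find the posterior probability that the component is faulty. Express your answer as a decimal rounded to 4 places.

Prior odds = 4/55 = 0.072727. In log-odds, ln(0.072727) = -2.6210.
Add log likelihood ratio: ln(2.0250) = 0.70557.
Posterior log-odds = -1.9155, so posterior odds = exp(-1.9155) = 0.14727. Converting, P(H|E) = 0.14727/1.1473 = 0.1284.

Posterior probability ≈ 0.1284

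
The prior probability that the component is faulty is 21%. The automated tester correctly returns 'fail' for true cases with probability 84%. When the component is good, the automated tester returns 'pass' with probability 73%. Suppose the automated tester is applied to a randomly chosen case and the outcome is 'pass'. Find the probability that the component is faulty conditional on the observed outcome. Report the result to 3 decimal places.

Let H be the event that the component is faulty. P(H) = 0.21, so P(¬H) = 0.79. With E the 'pass' result, P(E|H) = 0.16 and P(E|¬H) = 0.73.
P(E) = 0.16·0.21 + 0.73·0.79 = 0.033600 + 0.57670 = 0.61030.
By Bayes' theorem, P(H|E) = 0.033600 / 0.61030 = 0.055.

P(H | E) ≈ 0.055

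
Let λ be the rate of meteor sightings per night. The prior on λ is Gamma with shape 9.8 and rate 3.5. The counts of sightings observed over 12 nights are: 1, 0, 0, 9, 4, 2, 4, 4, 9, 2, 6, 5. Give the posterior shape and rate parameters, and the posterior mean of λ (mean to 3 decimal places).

Posterior: Gamma(shape=55.8, rate=15.5); mean ≈ 3.600

The Poisson likelihood adds the total count to the shape and the number of exposure periods to the rate. Here ∑xᵢ = 46 and n = 12, so shape 9.8→55.8 and rate 3.5→15.5.
Posterior mean = shape/rate = 55.8/15.5 = 3.600.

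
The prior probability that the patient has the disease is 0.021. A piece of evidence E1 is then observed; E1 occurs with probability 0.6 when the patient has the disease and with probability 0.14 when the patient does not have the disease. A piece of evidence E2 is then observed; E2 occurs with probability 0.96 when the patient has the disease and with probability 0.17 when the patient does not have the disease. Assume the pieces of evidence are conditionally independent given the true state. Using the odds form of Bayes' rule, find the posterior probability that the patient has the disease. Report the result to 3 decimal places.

Prior odds = 0.021/(1−0.021) = 0.021450. In log-odds, ln(0.021450) = -3.8420.
Add log likelihood ratios: ln(4.2857) + ln(5.6471) = 3.1864.
Posterior log-odds = -0.65559, so posterior odds = exp(-0.65559) = 0.51914. Converting, P(H|E) = 0.51914/1.5191 = 0.342.

Posterior probability ≈ 0.342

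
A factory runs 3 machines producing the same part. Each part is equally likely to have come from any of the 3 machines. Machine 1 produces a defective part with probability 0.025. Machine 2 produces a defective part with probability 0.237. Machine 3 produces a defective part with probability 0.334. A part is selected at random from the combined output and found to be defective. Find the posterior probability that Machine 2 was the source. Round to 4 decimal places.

Posterior probability ≈ 0.3977

P(defective|M1) = 0.025; P(defective|M2) = 0.237; P(defective|M3) = 0.334.
Prior × likelihood for each source: 0.333333·0.025=0.008333, 0.333333·0.237=0.07900, 0.333333·0.334=0.1113. Summing gives P(defective) = 0.19867.
P(Machine 2 | defective) = 0.07900 / 0.19867 = 0.3977.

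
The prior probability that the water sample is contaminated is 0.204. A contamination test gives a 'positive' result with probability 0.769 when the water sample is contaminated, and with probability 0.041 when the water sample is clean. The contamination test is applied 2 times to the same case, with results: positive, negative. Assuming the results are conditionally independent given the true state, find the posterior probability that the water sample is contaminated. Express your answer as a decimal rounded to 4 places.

Posterior P(H) ≈ 0.5366

Let H be the event that the water sample is contaminated; start with P(H) = 0.204. P('positive'|H) = 0.769, P('positive'|¬H) = 0.041.
Update on result 1 ('positive'): P(H) ← 0.769·0.2040 / (0.769·0.2040 + 0.041·0.7960) = 0.15688/0.18951 = 0.8278.
Update on result 2 ('negative'): P(H) ← 0.231·0.8278 / (0.231·0.8278 + 0.959·0.1722) = 0.19122/0.35637 = 0.5366.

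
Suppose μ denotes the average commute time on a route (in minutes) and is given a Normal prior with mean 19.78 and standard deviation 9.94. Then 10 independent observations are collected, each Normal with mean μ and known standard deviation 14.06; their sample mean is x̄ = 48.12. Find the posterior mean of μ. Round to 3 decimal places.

Posterior mean ≈ 43.395

With known σ, the Normal prior is conjugate. Weight on the data is w = (n/σ²)/(n/σ² + 1/τ₀²) = 0.0505859/(0.0505859+0.0101211) = 0.83328.
Posterior mean = w·x̄ + (1−w)·μ₀ = 0.83328·48.12 + 0.16672·19.78 = 43.395.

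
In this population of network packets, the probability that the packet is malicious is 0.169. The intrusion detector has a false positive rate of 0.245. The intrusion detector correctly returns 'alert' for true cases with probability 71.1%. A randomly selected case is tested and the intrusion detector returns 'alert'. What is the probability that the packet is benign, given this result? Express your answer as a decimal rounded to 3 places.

P(¬H | E) ≈ 0.629

Write H for 'the packet is malicious'. Prior odds H:¬H = 0.169/0.831 = 0.20337. For the 'alert' outcome, the likelihood ratio is 0.711/0.245 = 2.9020.
Posterior odds = 0.20337 × 2.9020 = 0.59019, so P(H|E) = 0.59019/(1+0.59019) = 0.371. Then P(¬H|E) = 1 − 0.371 = 0.629.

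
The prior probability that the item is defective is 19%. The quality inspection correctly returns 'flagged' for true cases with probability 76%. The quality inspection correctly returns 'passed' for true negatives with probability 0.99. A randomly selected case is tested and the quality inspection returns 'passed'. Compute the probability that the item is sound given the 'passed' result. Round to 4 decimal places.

P(¬H | E) ≈ 0.9462

Let H be the event that the item is defective. P(H) = 0.19, so P(¬H) = 0.81. With E the 'passed' result, P(E|H) = 0.24 and P(E|¬H) = 0.99.
P(E) = 0.24·0.19 + 0.99·0.81 = 0.045600 + 0.80190 = 0.84750.
By Bayes' theorem, P(H|E) = 0.045600 / 0.84750 = 0.0538. Hence P(¬H|E) = 1 − 0.0538 = 0.9462.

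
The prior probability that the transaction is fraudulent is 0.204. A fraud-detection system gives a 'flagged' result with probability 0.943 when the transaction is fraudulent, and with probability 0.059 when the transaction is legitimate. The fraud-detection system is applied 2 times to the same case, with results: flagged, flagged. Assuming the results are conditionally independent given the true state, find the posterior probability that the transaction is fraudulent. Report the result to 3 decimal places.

Posterior P(H) ≈ 0.985

With H the event that the transaction is fraudulent, the joint likelihood of the observed sequence is P(data|H) = 0.943·0.943 = 0.88925 and P(data|¬H) = 0.059·0.059 = 0.0034810.
Bayes: P(H|data) = 0.204·0.88925 / (0.204·0.88925 + 0.796·0.0034810) = 0.18141/0.18418 = 0.9850.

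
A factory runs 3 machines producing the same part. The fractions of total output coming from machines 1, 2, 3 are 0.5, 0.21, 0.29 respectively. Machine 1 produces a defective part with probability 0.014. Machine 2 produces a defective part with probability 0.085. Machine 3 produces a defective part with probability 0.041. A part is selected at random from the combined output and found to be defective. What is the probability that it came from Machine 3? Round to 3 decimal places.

P(defective|M1) = 0.014; P(defective|M2) = 0.085; P(defective|M3) = 0.041.
Prior × likelihood for each source: 0.5·0.014=0.007000, 0.21·0.085=0.01785, 0.29·0.041=0.01189. Summing gives P(defective) = 0.036740.
P(Machine 3 | defective) = 0.01189 / 0.036740 = 0.324.

Posterior probability ≈ 0.324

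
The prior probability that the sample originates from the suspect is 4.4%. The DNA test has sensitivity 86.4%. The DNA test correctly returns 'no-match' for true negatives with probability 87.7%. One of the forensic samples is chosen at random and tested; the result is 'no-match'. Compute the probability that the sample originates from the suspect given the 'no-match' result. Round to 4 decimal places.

P(H | E) ≈ 0.0071

Write H for 'the sample originates from the suspect'. Prior odds H:¬H = 0.044/0.956 = 0.046025. For the 'no-match' outcome, the likelihood ratio is 0.136/0.877 = 0.15507.
Posterior odds = 0.046025 × 0.15507 = 0.0071373, so P(H|E) = 0.0071373/(1+0.0071373) = 0.0071.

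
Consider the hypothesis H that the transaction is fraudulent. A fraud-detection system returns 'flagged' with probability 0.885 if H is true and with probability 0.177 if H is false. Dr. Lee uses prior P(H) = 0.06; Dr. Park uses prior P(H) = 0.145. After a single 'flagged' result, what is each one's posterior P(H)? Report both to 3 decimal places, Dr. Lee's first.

Dr. Lee: 0.242; Dr. Park: 0.459

The likelihood ratio for a 'flagged' result is 0.885/0.177 = 5.0000.
Dr. Lee: prior odds 0.06/0.94 = 0.063830; posterior odds 0.31915; posterior probability 0.242.
Dr. Park: prior odds 0.145/0.855 = 0.16959; posterior odds 0.84795; posterior probability 0.459.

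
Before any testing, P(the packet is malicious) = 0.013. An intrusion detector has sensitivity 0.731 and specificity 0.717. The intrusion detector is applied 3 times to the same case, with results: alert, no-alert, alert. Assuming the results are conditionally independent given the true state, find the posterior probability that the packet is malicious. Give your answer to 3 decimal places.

With H the event that the packet is malicious, the joint likelihood of the observed sequence is P(data|H) = 0.731·0.269·0.731 = 0.14374 and P(data|¬H) = 0.283·0.717·0.283 = 0.057424.
Bayes: P(H|data) = 0.013·0.14374 / (0.013·0.14374 + 0.987·0.057424) = 0.0018687/0.058546 = 0.0319.

Posterior P(H) ≈ 0.032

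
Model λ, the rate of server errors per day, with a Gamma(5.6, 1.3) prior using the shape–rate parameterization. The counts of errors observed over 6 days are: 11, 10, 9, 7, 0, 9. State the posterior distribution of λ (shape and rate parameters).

Posterior: Gamma(shape=51.6, rate=7.3)

Total count ∑xᵢ = 46 over n = 6 days.
Gamma is conjugate to the Poisson likelihood: posterior is Gamma(shape = 5.6+46 = 51.6, rate = 1.3+6 = 7.3).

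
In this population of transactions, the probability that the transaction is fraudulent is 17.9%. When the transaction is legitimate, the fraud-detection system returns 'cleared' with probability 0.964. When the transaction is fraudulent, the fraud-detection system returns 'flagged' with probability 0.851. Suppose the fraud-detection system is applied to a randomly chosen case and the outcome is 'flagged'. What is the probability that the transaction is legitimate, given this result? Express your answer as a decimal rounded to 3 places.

P(¬H | E) ≈ 0.162

Let H be the event that the transaction is fraudulent. P(H) = 0.179, so P(¬H) = 0.821. With E the 'flagged' result, P(E|H) = 0.851 and P(E|¬H) = 0.036.
P(E) = 0.851·0.179 + 0.036·0.821 = 0.15233 + 0.029556 = 0.18188.
By Bayes' theorem, P(H|E) = 0.15233 / 0.18188 = 0.838. Hence P(¬H|E) = 1 − 0.838 = 0.162.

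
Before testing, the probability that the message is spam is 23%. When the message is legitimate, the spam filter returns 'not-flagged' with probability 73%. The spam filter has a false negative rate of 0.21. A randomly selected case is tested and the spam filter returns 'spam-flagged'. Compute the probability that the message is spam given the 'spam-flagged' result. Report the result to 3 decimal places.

P(H | E) ≈ 0.466

Write H for 'the message is spam'. Prior odds H:¬H = 0.23/0.77 = 0.29870. For the 'spam-flagged' outcome, the likelihood ratio is 0.79/0.27 = 2.9259.
Posterior odds = 0.29870 × 2.9259 = 0.87398, so P(H|E) = 0.87398/(1+0.87398) = 0.466.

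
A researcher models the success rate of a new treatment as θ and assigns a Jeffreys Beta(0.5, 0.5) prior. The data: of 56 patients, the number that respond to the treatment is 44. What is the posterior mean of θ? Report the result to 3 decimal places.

Observing 44 successes and 12 failures updates Beta(0.5, 0.5) by adding the success and failure counts to the two shape parameters: α = 0.5+44 = 44.5, β = 0.5+12 = 12.5.
Posterior mean = α/(α+β) = 44.5/57 = 0.781.

Posterior mean ≈ 0.781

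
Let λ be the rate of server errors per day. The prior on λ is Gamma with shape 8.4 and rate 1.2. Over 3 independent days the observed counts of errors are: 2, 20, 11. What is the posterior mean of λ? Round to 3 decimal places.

Total count ∑xᵢ = 33 over n = 3 days.
Gamma is conjugate to the Poisson likelihood: posterior is Gamma(shape = 8.4+33 = 41.4, rate = 1.2+3 = 4.2).
E[λ | data] = 41.4/4.2 = 9.857.

Posterior mean ≈ 9.857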